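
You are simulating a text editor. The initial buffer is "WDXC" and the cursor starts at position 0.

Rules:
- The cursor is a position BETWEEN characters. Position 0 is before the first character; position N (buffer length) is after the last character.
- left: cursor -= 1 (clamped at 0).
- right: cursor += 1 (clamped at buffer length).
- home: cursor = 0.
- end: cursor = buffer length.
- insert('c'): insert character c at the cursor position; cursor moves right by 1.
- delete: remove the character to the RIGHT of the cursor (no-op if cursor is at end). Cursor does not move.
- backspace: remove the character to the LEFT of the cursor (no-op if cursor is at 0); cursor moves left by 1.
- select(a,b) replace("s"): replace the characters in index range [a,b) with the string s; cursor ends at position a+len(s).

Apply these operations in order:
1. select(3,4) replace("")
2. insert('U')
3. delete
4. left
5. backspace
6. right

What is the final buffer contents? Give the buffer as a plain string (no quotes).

Answer: WDU

Derivation:
After op 1 (select(3,4) replace("")): buf='WDX' cursor=3
After op 2 (insert('U')): buf='WDXU' cursor=4
After op 3 (delete): buf='WDXU' cursor=4
After op 4 (left): buf='WDXU' cursor=3
After op 5 (backspace): buf='WDU' cursor=2
After op 6 (right): buf='WDU' cursor=3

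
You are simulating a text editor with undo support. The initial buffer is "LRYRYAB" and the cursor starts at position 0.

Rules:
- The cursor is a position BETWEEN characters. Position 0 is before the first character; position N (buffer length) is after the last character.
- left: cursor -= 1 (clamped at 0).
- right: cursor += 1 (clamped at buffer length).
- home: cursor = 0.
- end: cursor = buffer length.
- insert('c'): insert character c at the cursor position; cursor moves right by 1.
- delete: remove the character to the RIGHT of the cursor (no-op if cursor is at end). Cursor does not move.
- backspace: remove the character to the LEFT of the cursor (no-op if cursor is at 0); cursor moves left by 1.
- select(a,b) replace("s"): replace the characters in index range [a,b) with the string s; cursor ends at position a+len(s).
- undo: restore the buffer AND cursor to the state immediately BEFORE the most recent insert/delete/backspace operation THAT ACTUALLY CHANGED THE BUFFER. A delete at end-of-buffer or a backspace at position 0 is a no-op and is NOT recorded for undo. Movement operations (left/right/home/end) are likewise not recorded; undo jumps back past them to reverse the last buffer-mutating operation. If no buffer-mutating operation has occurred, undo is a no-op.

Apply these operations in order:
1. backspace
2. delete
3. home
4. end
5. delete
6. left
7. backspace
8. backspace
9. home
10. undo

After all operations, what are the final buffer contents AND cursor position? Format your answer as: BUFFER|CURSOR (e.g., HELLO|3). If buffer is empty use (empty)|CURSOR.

After op 1 (backspace): buf='LRYRYAB' cursor=0
After op 2 (delete): buf='RYRYAB' cursor=0
After op 3 (home): buf='RYRYAB' cursor=0
After op 4 (end): buf='RYRYAB' cursor=6
After op 5 (delete): buf='RYRYAB' cursor=6
After op 6 (left): buf='RYRYAB' cursor=5
After op 7 (backspace): buf='RYRYB' cursor=4
After op 8 (backspace): buf='RYRB' cursor=3
After op 9 (home): buf='RYRB' cursor=0
After op 10 (undo): buf='RYRYB' cursor=4

Answer: RYRYB|4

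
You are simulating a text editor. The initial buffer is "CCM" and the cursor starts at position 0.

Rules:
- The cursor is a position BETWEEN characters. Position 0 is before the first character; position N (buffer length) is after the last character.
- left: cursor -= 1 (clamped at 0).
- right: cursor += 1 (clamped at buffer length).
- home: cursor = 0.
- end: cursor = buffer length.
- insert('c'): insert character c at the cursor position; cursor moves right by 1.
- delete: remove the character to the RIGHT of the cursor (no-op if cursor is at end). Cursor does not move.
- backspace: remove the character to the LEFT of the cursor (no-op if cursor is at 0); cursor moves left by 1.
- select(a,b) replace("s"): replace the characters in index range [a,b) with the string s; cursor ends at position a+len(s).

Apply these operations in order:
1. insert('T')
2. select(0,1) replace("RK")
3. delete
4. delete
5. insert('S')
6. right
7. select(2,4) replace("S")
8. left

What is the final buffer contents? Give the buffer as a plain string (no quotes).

Answer: RKS

Derivation:
After op 1 (insert('T')): buf='TCCM' cursor=1
After op 2 (select(0,1) replace("RK")): buf='RKCCM' cursor=2
After op 3 (delete): buf='RKCM' cursor=2
After op 4 (delete): buf='RKM' cursor=2
After op 5 (insert('S')): buf='RKSM' cursor=3
After op 6 (right): buf='RKSM' cursor=4
After op 7 (select(2,4) replace("S")): buf='RKS' cursor=3
After op 8 (left): buf='RKS' cursor=2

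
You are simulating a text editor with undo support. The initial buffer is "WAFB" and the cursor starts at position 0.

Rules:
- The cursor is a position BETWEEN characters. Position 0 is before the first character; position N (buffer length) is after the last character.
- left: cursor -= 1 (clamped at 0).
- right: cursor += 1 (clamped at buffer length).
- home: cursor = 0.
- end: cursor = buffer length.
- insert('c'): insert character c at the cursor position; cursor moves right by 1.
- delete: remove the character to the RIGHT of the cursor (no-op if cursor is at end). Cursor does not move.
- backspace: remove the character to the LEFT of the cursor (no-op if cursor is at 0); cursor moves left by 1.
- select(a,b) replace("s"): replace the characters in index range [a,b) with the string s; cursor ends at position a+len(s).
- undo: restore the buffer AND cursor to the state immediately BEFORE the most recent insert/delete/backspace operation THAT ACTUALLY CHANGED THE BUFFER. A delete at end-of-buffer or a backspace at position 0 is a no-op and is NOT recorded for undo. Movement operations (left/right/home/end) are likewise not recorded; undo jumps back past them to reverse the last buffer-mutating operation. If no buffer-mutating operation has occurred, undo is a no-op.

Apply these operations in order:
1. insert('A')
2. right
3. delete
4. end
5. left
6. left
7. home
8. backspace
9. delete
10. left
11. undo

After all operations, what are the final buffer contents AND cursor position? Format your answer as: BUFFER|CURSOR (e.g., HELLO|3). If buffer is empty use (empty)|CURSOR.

Answer: AWFB|0

Derivation:
After op 1 (insert('A')): buf='AWAFB' cursor=1
After op 2 (right): buf='AWAFB' cursor=2
After op 3 (delete): buf='AWFB' cursor=2
After op 4 (end): buf='AWFB' cursor=4
After op 5 (left): buf='AWFB' cursor=3
After op 6 (left): buf='AWFB' cursor=2
After op 7 (home): buf='AWFB' cursor=0
After op 8 (backspace): buf='AWFB' cursor=0
After op 9 (delete): buf='WFB' cursor=0
After op 10 (left): buf='WFB' cursor=0
After op 11 (undo): buf='AWFB' cursor=0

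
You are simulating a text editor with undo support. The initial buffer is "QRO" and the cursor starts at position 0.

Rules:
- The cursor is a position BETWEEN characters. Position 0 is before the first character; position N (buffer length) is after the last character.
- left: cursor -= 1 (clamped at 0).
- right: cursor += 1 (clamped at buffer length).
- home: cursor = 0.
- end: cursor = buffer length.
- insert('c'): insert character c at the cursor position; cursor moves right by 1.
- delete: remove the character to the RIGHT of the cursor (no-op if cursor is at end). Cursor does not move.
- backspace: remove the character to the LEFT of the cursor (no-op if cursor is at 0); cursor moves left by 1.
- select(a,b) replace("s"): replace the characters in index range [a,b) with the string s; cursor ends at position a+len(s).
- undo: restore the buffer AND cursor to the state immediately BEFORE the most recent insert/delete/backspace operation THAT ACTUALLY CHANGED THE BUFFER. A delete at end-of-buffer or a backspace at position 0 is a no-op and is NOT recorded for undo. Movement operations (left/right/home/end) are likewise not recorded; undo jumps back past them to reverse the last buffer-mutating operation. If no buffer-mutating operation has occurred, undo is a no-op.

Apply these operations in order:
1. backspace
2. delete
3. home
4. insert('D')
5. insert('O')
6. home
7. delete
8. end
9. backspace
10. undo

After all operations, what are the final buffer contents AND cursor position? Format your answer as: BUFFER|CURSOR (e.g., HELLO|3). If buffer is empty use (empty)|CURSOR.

Answer: ORO|3

Derivation:
After op 1 (backspace): buf='QRO' cursor=0
After op 2 (delete): buf='RO' cursor=0
After op 3 (home): buf='RO' cursor=0
After op 4 (insert('D')): buf='DRO' cursor=1
After op 5 (insert('O')): buf='DORO' cursor=2
After op 6 (home): buf='DORO' cursor=0
After op 7 (delete): buf='ORO' cursor=0
After op 8 (end): buf='ORO' cursor=3
After op 9 (backspace): buf='OR' cursor=2
After op 10 (undo): buf='ORO' cursor=3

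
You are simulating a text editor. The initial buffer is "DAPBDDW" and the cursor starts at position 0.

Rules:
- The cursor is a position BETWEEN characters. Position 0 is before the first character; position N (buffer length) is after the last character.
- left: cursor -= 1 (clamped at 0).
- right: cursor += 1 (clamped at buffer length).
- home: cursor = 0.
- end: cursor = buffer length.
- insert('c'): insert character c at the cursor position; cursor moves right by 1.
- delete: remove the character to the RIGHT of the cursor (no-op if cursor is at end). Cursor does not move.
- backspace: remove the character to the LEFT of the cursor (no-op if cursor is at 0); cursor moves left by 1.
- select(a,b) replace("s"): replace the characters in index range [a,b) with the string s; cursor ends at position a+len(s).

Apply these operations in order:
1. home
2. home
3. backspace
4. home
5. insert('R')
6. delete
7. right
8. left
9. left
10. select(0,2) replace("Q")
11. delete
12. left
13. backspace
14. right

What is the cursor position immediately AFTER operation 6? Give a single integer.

Answer: 1

Derivation:
After op 1 (home): buf='DAPBDDW' cursor=0
After op 2 (home): buf='DAPBDDW' cursor=0
After op 3 (backspace): buf='DAPBDDW' cursor=0
After op 4 (home): buf='DAPBDDW' cursor=0
After op 5 (insert('R')): buf='RDAPBDDW' cursor=1
After op 6 (delete): buf='RAPBDDW' cursor=1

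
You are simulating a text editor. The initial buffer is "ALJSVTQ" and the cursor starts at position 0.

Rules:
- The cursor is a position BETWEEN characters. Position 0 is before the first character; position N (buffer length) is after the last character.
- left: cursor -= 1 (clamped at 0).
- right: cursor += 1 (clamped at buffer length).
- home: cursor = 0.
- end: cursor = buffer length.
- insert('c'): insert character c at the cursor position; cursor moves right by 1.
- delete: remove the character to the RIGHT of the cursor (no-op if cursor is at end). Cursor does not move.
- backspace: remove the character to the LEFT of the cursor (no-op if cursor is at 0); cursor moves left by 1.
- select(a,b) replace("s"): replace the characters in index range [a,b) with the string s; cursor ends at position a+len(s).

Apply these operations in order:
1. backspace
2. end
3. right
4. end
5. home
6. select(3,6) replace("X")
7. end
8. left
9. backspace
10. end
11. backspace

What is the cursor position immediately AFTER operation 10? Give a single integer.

After op 1 (backspace): buf='ALJSVTQ' cursor=0
After op 2 (end): buf='ALJSVTQ' cursor=7
After op 3 (right): buf='ALJSVTQ' cursor=7
After op 4 (end): buf='ALJSVTQ' cursor=7
After op 5 (home): buf='ALJSVTQ' cursor=0
After op 6 (select(3,6) replace("X")): buf='ALJXQ' cursor=4
After op 7 (end): buf='ALJXQ' cursor=5
After op 8 (left): buf='ALJXQ' cursor=4
After op 9 (backspace): buf='ALJQ' cursor=3
After op 10 (end): buf='ALJQ' cursor=4

Answer: 4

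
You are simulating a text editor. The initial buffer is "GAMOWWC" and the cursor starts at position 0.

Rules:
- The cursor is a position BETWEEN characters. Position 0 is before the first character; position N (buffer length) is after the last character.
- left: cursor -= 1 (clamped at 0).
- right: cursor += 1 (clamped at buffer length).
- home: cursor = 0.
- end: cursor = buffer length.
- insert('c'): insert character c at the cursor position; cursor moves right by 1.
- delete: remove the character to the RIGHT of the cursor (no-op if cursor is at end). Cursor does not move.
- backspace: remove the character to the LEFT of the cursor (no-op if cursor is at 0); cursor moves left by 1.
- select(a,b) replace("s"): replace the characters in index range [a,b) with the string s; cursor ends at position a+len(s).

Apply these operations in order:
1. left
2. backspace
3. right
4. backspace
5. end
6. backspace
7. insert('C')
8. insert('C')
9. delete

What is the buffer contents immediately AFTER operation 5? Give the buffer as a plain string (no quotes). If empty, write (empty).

After op 1 (left): buf='GAMOWWC' cursor=0
After op 2 (backspace): buf='GAMOWWC' cursor=0
After op 3 (right): buf='GAMOWWC' cursor=1
After op 4 (backspace): buf='AMOWWC' cursor=0
After op 5 (end): buf='AMOWWC' cursor=6

Answer: AMOWWC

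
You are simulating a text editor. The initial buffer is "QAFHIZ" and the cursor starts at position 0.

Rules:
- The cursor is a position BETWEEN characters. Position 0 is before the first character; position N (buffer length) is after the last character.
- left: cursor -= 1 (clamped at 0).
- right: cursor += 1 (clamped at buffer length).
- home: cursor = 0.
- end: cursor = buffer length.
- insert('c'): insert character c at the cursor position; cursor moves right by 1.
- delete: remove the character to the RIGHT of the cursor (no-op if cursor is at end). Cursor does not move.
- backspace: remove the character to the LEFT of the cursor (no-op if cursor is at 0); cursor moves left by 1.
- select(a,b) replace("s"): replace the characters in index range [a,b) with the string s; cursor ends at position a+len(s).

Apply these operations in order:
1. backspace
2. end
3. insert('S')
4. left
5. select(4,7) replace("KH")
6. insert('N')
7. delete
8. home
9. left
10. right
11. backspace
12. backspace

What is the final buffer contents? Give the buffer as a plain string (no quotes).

After op 1 (backspace): buf='QAFHIZ' cursor=0
After op 2 (end): buf='QAFHIZ' cursor=6
After op 3 (insert('S')): buf='QAFHIZS' cursor=7
After op 4 (left): buf='QAFHIZS' cursor=6
After op 5 (select(4,7) replace("KH")): buf='QAFHKH' cursor=6
After op 6 (insert('N')): buf='QAFHKHN' cursor=7
After op 7 (delete): buf='QAFHKHN' cursor=7
After op 8 (home): buf='QAFHKHN' cursor=0
After op 9 (left): buf='QAFHKHN' cursor=0
After op 10 (right): buf='QAFHKHN' cursor=1
After op 11 (backspace): buf='AFHKHN' cursor=0
After op 12 (backspace): buf='AFHKHN' cursor=0

Answer: AFHKHN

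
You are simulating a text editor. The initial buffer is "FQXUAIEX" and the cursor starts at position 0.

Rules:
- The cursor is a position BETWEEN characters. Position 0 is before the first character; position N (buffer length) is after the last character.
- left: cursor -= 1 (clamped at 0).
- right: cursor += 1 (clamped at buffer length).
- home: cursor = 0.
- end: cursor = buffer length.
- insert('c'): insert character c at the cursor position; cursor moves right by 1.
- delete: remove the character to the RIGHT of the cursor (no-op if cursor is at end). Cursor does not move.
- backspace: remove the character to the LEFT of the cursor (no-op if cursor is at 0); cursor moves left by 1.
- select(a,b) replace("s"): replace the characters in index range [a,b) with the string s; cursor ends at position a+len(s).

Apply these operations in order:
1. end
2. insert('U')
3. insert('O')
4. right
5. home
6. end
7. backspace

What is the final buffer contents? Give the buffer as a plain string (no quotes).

Answer: FQXUAIEXU

Derivation:
After op 1 (end): buf='FQXUAIEX' cursor=8
After op 2 (insert('U')): buf='FQXUAIEXU' cursor=9
After op 3 (insert('O')): buf='FQXUAIEXUO' cursor=10
After op 4 (right): buf='FQXUAIEXUO' cursor=10
After op 5 (home): buf='FQXUAIEXUO' cursor=0
After op 6 (end): buf='FQXUAIEXUO' cursor=10
After op 7 (backspace): buf='FQXUAIEXU' cursor=9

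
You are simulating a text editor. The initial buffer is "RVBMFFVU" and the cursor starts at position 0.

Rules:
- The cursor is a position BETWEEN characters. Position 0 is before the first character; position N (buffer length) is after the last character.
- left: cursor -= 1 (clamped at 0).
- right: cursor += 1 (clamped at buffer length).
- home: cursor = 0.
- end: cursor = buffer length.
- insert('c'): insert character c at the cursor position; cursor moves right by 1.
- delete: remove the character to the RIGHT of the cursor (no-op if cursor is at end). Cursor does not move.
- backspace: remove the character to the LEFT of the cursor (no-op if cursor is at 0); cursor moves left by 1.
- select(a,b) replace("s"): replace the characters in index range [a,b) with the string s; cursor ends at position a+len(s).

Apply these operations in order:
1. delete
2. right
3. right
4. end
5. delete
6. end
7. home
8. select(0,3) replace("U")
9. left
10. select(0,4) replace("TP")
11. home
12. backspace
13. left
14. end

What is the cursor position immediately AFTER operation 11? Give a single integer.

Answer: 0

Derivation:
After op 1 (delete): buf='VBMFFVU' cursor=0
After op 2 (right): buf='VBMFFVU' cursor=1
After op 3 (right): buf='VBMFFVU' cursor=2
After op 4 (end): buf='VBMFFVU' cursor=7
After op 5 (delete): buf='VBMFFVU' cursor=7
After op 6 (end): buf='VBMFFVU' cursor=7
After op 7 (home): buf='VBMFFVU' cursor=0
After op 8 (select(0,3) replace("U")): buf='UFFVU' cursor=1
After op 9 (left): buf='UFFVU' cursor=0
After op 10 (select(0,4) replace("TP")): buf='TPU' cursor=2
After op 11 (home): buf='TPU' cursor=0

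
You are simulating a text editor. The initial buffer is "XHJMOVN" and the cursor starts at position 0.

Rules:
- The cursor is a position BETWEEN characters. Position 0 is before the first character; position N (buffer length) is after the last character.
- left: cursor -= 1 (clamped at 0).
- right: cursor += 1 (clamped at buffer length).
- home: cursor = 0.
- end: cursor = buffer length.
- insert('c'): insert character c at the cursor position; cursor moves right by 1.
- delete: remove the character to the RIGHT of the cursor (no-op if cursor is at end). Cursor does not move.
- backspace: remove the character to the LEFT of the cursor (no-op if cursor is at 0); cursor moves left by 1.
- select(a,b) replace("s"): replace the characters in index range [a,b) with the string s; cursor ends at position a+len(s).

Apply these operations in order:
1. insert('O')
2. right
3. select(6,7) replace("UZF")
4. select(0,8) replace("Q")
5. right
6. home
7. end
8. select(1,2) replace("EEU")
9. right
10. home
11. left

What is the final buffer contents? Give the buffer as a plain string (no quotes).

Answer: QEEUN

Derivation:
After op 1 (insert('O')): buf='OXHJMOVN' cursor=1
After op 2 (right): buf='OXHJMOVN' cursor=2
After op 3 (select(6,7) replace("UZF")): buf='OXHJMOUZFN' cursor=9
After op 4 (select(0,8) replace("Q")): buf='QFN' cursor=1
After op 5 (right): buf='QFN' cursor=2
After op 6 (home): buf='QFN' cursor=0
After op 7 (end): buf='QFN' cursor=3
After op 8 (select(1,2) replace("EEU")): buf='QEEUN' cursor=4
After op 9 (right): buf='QEEUN' cursor=5
After op 10 (home): buf='QEEUN' cursor=0
After op 11 (left): buf='QEEUN' cursor=0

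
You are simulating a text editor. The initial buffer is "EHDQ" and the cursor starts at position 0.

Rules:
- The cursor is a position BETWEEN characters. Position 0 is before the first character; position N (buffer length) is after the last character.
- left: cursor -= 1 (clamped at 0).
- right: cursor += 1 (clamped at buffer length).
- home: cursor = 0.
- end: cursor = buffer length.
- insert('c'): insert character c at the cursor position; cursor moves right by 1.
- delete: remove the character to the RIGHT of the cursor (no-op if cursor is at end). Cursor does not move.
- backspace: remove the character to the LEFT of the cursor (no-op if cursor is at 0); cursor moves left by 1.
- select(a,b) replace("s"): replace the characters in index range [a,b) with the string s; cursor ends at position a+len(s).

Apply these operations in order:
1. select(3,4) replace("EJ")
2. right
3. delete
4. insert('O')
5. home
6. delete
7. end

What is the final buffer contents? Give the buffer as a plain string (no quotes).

Answer: HDEJO

Derivation:
After op 1 (select(3,4) replace("EJ")): buf='EHDEJ' cursor=5
After op 2 (right): buf='EHDEJ' cursor=5
After op 3 (delete): buf='EHDEJ' cursor=5
After op 4 (insert('O')): buf='EHDEJO' cursor=6
After op 5 (home): buf='EHDEJO' cursor=0
After op 6 (delete): buf='HDEJO' cursor=0
After op 7 (end): buf='HDEJO' cursor=5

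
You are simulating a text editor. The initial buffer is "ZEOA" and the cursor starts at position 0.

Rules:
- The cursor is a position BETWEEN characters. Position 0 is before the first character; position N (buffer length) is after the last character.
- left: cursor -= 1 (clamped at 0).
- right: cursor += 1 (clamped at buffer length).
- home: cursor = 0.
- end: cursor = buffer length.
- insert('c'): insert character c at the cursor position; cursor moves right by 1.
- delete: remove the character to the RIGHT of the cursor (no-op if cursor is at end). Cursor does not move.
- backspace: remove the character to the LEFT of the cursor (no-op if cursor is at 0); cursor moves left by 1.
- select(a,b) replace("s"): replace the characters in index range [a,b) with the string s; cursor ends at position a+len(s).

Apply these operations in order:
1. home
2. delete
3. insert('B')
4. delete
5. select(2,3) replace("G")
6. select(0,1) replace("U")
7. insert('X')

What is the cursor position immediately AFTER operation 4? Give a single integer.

Answer: 1

Derivation:
After op 1 (home): buf='ZEOA' cursor=0
After op 2 (delete): buf='EOA' cursor=0
After op 3 (insert('B')): buf='BEOA' cursor=1
After op 4 (delete): buf='BOA' cursor=1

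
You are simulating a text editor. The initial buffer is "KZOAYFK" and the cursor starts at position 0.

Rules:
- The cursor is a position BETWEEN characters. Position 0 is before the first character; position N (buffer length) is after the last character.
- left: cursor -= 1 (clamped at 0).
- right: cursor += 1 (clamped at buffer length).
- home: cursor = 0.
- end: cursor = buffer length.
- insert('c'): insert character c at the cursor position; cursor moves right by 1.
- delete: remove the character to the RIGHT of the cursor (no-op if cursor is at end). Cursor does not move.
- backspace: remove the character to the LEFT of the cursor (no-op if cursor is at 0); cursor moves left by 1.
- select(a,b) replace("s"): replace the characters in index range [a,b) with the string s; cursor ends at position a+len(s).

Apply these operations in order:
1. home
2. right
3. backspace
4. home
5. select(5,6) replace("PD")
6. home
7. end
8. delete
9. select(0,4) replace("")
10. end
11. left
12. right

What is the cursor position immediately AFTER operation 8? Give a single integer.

Answer: 7

Derivation:
After op 1 (home): buf='KZOAYFK' cursor=0
After op 2 (right): buf='KZOAYFK' cursor=1
After op 3 (backspace): buf='ZOAYFK' cursor=0
After op 4 (home): buf='ZOAYFK' cursor=0
After op 5 (select(5,6) replace("PD")): buf='ZOAYFPD' cursor=7
After op 6 (home): buf='ZOAYFPD' cursor=0
After op 7 (end): buf='ZOAYFPD' cursor=7
After op 8 (delete): buf='ZOAYFPD' cursor=7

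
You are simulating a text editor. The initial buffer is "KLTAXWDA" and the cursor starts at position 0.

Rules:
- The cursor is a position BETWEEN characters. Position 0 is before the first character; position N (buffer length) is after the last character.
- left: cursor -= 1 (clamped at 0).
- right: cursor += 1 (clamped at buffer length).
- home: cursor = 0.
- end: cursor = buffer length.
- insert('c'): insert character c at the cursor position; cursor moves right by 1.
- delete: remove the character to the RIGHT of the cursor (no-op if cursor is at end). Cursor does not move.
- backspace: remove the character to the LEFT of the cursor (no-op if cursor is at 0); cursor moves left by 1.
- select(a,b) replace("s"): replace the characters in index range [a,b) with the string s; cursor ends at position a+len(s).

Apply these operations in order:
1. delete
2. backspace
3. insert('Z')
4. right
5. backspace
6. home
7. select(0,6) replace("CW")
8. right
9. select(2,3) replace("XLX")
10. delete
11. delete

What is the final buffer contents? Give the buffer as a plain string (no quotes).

Answer: CWXLX

Derivation:
After op 1 (delete): buf='LTAXWDA' cursor=0
After op 2 (backspace): buf='LTAXWDA' cursor=0
After op 3 (insert('Z')): buf='ZLTAXWDA' cursor=1
After op 4 (right): buf='ZLTAXWDA' cursor=2
After op 5 (backspace): buf='ZTAXWDA' cursor=1
After op 6 (home): buf='ZTAXWDA' cursor=0
After op 7 (select(0,6) replace("CW")): buf='CWA' cursor=2
After op 8 (right): buf='CWA' cursor=3
After op 9 (select(2,3) replace("XLX")): buf='CWXLX' cursor=5
After op 10 (delete): buf='CWXLX' cursor=5
After op 11 (delete): buf='CWXLX' cursor=5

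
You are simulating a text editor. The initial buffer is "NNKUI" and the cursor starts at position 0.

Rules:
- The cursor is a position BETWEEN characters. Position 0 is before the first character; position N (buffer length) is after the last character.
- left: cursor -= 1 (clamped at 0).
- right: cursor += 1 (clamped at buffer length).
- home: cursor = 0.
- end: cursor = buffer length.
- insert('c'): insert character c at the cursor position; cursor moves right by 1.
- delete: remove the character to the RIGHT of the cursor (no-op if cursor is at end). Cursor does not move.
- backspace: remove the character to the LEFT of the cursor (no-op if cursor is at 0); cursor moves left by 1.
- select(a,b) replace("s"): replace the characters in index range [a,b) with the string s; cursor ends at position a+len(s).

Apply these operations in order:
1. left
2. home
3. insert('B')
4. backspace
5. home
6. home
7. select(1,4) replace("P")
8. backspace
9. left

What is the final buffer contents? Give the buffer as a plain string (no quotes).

Answer: NI

Derivation:
After op 1 (left): buf='NNKUI' cursor=0
After op 2 (home): buf='NNKUI' cursor=0
After op 3 (insert('B')): buf='BNNKUI' cursor=1
After op 4 (backspace): buf='NNKUI' cursor=0
After op 5 (home): buf='NNKUI' cursor=0
After op 6 (home): buf='NNKUI' cursor=0
After op 7 (select(1,4) replace("P")): buf='NPI' cursor=2
After op 8 (backspace): buf='NI' cursor=1
After op 9 (left): buf='NI' cursor=0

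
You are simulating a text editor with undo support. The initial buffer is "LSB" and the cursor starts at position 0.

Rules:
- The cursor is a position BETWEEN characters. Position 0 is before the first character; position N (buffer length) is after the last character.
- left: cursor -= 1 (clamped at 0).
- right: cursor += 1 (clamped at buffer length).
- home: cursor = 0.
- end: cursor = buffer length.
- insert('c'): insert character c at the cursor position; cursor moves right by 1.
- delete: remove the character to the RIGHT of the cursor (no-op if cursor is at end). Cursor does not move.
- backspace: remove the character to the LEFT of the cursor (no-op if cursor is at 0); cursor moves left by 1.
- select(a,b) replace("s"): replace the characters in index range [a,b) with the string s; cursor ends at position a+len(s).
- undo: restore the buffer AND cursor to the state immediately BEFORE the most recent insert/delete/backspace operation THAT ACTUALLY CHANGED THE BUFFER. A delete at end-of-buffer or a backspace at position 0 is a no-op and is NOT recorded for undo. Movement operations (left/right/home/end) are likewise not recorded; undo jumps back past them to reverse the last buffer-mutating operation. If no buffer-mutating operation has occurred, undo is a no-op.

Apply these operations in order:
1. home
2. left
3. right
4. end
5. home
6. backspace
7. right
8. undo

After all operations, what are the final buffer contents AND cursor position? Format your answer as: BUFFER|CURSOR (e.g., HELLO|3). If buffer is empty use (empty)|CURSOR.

Answer: LSB|1

Derivation:
After op 1 (home): buf='LSB' cursor=0
After op 2 (left): buf='LSB' cursor=0
After op 3 (right): buf='LSB' cursor=1
After op 4 (end): buf='LSB' cursor=3
After op 5 (home): buf='LSB' cursor=0
After op 6 (backspace): buf='LSB' cursor=0
After op 7 (right): buf='LSB' cursor=1
After op 8 (undo): buf='LSB' cursor=1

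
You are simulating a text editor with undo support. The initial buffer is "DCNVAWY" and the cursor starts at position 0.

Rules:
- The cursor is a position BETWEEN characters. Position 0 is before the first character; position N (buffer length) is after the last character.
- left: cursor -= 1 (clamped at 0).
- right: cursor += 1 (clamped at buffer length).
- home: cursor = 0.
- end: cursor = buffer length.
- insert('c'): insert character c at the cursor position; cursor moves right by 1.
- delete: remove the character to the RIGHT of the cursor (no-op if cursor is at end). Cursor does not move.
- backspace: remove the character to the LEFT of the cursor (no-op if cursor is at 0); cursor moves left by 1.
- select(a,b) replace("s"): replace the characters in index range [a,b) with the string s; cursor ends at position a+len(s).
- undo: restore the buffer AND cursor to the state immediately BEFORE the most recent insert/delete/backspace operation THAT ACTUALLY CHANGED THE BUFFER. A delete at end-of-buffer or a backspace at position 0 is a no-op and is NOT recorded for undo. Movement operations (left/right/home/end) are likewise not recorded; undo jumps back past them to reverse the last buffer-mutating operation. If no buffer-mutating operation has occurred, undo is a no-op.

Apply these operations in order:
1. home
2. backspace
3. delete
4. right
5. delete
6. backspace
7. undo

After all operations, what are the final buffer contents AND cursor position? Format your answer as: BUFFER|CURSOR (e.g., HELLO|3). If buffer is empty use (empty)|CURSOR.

Answer: CVAWY|1

Derivation:
After op 1 (home): buf='DCNVAWY' cursor=0
After op 2 (backspace): buf='DCNVAWY' cursor=0
After op 3 (delete): buf='CNVAWY' cursor=0
After op 4 (right): buf='CNVAWY' cursor=1
After op 5 (delete): buf='CVAWY' cursor=1
After op 6 (backspace): buf='VAWY' cursor=0
After op 7 (undo): buf='CVAWY' cursor=1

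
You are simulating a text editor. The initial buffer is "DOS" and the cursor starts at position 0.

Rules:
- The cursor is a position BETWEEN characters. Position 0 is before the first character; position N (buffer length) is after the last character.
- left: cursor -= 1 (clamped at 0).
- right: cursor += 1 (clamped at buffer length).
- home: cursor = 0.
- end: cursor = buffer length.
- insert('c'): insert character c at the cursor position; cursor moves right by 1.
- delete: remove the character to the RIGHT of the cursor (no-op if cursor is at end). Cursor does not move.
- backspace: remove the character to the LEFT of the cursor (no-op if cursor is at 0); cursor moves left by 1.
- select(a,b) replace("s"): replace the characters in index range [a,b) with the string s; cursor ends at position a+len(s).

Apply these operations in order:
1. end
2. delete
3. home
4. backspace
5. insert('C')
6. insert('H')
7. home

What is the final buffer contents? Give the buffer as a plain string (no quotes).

After op 1 (end): buf='DOS' cursor=3
After op 2 (delete): buf='DOS' cursor=3
After op 3 (home): buf='DOS' cursor=0
After op 4 (backspace): buf='DOS' cursor=0
After op 5 (insert('C')): buf='CDOS' cursor=1
After op 6 (insert('H')): buf='CHDOS' cursor=2
After op 7 (home): buf='CHDOS' cursor=0

Answer: CHDOS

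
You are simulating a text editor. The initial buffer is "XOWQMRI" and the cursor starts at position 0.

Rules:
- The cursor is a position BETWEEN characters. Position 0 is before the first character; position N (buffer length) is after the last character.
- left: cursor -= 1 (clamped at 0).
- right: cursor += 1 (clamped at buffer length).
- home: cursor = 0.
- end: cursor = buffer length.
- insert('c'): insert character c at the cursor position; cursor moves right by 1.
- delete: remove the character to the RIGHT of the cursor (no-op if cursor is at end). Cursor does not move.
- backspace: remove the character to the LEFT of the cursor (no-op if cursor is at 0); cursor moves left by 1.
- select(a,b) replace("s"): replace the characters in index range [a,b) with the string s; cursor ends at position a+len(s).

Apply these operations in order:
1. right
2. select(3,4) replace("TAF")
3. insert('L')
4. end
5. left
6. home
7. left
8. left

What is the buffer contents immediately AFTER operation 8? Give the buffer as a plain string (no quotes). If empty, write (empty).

Answer: XOWTAFLMRI

Derivation:
After op 1 (right): buf='XOWQMRI' cursor=1
After op 2 (select(3,4) replace("TAF")): buf='XOWTAFMRI' cursor=6
After op 3 (insert('L')): buf='XOWTAFLMRI' cursor=7
After op 4 (end): buf='XOWTAFLMRI' cursor=10
After op 5 (left): buf='XOWTAFLMRI' cursor=9
After op 6 (home): buf='XOWTAFLMRI' cursor=0
After op 7 (left): buf='XOWTAFLMRI' cursor=0
After op 8 (left): buf='XOWTAFLMRI' cursor=0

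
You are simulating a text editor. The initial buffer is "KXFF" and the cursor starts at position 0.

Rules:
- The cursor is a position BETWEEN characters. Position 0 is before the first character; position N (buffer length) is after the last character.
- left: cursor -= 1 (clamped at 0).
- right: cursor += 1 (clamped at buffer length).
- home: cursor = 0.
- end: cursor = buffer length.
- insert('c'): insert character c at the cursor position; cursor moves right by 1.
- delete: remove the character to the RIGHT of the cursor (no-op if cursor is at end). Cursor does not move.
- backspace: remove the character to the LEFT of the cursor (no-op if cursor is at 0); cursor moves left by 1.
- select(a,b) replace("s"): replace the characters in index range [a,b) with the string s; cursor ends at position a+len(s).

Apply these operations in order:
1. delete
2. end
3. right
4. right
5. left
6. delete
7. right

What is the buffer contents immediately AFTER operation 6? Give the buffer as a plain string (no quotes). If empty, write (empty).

Answer: XF

Derivation:
After op 1 (delete): buf='XFF' cursor=0
After op 2 (end): buf='XFF' cursor=3
After op 3 (right): buf='XFF' cursor=3
After op 4 (right): buf='XFF' cursor=3
After op 5 (left): buf='XFF' cursor=2
After op 6 (delete): buf='XF' cursor=2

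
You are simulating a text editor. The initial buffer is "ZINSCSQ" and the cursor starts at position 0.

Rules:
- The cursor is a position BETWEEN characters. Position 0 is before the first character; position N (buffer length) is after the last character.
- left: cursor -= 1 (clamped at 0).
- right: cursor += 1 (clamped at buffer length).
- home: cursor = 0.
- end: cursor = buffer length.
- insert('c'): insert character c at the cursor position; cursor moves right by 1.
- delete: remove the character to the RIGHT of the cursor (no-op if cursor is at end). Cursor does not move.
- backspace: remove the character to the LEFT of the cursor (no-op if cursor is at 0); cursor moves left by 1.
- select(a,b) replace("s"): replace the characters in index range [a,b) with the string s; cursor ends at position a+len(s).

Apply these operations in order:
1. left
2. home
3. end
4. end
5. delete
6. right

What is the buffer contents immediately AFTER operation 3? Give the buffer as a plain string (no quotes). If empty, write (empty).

Answer: ZINSCSQ

Derivation:
After op 1 (left): buf='ZINSCSQ' cursor=0
After op 2 (home): buf='ZINSCSQ' cursor=0
After op 3 (end): buf='ZINSCSQ' cursor=7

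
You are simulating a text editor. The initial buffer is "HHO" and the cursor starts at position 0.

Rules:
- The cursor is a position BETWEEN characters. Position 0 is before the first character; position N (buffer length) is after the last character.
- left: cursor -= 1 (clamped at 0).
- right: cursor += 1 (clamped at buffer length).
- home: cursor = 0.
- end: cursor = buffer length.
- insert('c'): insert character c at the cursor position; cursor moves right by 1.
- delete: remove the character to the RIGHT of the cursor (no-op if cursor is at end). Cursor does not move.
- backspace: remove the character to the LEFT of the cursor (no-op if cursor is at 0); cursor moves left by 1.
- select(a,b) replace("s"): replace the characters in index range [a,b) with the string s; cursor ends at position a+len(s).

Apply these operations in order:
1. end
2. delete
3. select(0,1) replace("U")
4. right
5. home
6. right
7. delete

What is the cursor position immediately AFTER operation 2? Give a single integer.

After op 1 (end): buf='HHO' cursor=3
After op 2 (delete): buf='HHO' cursor=3

Answer: 3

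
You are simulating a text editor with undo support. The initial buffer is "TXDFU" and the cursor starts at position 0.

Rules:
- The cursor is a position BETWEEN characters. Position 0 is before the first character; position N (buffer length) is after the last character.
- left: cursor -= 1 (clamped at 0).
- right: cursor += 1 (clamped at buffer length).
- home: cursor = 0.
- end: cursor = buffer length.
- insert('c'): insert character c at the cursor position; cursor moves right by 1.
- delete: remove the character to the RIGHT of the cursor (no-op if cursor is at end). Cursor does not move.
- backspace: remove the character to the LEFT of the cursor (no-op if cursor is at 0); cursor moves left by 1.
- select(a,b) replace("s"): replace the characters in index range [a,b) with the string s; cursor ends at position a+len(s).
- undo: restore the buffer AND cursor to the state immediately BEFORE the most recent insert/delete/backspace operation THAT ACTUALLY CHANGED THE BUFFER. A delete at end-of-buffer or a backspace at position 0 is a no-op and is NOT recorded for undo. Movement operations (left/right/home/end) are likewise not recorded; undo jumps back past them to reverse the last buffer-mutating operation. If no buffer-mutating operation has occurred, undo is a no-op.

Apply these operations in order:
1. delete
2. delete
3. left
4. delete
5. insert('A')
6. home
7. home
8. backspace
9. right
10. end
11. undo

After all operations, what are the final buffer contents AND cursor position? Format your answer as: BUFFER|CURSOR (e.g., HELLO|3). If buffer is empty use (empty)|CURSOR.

Answer: FU|0

Derivation:
After op 1 (delete): buf='XDFU' cursor=0
After op 2 (delete): buf='DFU' cursor=0
After op 3 (left): buf='DFU' cursor=0
After op 4 (delete): buf='FU' cursor=0
After op 5 (insert('A')): buf='AFU' cursor=1
After op 6 (home): buf='AFU' cursor=0
After op 7 (home): buf='AFU' cursor=0
After op 8 (backspace): buf='AFU' cursor=0
After op 9 (right): buf='AFU' cursor=1
After op 10 (end): buf='AFU' cursor=3
After op 11 (undo): buf='FU' cursor=0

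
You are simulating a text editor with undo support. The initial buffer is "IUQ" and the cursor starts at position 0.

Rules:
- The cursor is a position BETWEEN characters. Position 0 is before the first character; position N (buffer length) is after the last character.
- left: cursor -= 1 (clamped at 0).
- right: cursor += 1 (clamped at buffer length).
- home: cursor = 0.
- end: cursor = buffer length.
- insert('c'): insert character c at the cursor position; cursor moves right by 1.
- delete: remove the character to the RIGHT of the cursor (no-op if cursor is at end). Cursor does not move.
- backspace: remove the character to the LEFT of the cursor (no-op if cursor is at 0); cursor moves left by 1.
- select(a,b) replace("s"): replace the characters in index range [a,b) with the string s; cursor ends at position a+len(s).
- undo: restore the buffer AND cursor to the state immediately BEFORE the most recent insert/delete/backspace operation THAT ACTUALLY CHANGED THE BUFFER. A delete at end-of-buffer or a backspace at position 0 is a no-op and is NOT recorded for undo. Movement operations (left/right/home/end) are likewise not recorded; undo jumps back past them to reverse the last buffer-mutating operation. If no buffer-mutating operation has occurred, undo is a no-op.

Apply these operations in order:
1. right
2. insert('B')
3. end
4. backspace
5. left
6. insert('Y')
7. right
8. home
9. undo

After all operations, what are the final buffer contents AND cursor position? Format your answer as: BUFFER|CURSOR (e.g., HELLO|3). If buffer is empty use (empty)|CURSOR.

Answer: IBU|2

Derivation:
After op 1 (right): buf='IUQ' cursor=1
After op 2 (insert('B')): buf='IBUQ' cursor=2
After op 3 (end): buf='IBUQ' cursor=4
After op 4 (backspace): buf='IBU' cursor=3
After op 5 (left): buf='IBU' cursor=2
After op 6 (insert('Y')): buf='IBYU' cursor=3
After op 7 (right): buf='IBYU' cursor=4
After op 8 (home): buf='IBYU' cursor=0
After op 9 (undo): buf='IBU' cursor=2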